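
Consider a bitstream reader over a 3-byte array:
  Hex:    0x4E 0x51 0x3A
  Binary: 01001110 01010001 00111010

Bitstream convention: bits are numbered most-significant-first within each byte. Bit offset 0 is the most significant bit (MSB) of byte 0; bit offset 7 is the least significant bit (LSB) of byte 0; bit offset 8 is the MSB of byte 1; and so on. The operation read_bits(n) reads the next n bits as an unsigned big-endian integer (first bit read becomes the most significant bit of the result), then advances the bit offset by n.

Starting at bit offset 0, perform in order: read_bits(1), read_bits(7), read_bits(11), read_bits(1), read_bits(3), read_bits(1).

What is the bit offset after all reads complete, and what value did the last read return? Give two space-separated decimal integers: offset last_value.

Read 1: bits[0:1] width=1 -> value=0 (bin 0); offset now 1 = byte 0 bit 1; 23 bits remain
Read 2: bits[1:8] width=7 -> value=78 (bin 1001110); offset now 8 = byte 1 bit 0; 16 bits remain
Read 3: bits[8:19] width=11 -> value=649 (bin 01010001001); offset now 19 = byte 2 bit 3; 5 bits remain
Read 4: bits[19:20] width=1 -> value=1 (bin 1); offset now 20 = byte 2 bit 4; 4 bits remain
Read 5: bits[20:23] width=3 -> value=5 (bin 101); offset now 23 = byte 2 bit 7; 1 bits remain
Read 6: bits[23:24] width=1 -> value=0 (bin 0); offset now 24 = byte 3 bit 0; 0 bits remain

Answer: 24 0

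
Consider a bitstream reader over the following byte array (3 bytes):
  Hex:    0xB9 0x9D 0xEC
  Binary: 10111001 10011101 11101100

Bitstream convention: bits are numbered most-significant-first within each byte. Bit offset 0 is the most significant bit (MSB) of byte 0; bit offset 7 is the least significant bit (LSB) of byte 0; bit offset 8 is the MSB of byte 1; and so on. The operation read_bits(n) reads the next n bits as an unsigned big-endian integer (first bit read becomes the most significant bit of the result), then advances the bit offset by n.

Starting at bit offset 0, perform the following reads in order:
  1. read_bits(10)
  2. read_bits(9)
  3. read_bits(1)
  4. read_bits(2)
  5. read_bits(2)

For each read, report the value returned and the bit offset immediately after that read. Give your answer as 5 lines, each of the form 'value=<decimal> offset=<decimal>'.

Read 1: bits[0:10] width=10 -> value=742 (bin 1011100110); offset now 10 = byte 1 bit 2; 14 bits remain
Read 2: bits[10:19] width=9 -> value=239 (bin 011101111); offset now 19 = byte 2 bit 3; 5 bits remain
Read 3: bits[19:20] width=1 -> value=0 (bin 0); offset now 20 = byte 2 bit 4; 4 bits remain
Read 4: bits[20:22] width=2 -> value=3 (bin 11); offset now 22 = byte 2 bit 6; 2 bits remain
Read 5: bits[22:24] width=2 -> value=0 (bin 00); offset now 24 = byte 3 bit 0; 0 bits remain

Answer: value=742 offset=10
value=239 offset=19
value=0 offset=20
value=3 offset=22
value=0 offset=24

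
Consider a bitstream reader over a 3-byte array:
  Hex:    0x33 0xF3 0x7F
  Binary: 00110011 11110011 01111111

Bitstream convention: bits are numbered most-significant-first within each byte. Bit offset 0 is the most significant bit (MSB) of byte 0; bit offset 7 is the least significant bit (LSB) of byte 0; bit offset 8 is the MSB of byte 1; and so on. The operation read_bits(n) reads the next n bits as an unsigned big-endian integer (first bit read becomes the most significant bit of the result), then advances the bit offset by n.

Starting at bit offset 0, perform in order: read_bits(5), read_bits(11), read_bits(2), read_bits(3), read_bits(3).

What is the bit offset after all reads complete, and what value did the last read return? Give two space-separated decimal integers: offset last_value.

Read 1: bits[0:5] width=5 -> value=6 (bin 00110); offset now 5 = byte 0 bit 5; 19 bits remain
Read 2: bits[5:16] width=11 -> value=1011 (bin 01111110011); offset now 16 = byte 2 bit 0; 8 bits remain
Read 3: bits[16:18] width=2 -> value=1 (bin 01); offset now 18 = byte 2 bit 2; 6 bits remain
Read 4: bits[18:21] width=3 -> value=7 (bin 111); offset now 21 = byte 2 bit 5; 3 bits remain
Read 5: bits[21:24] width=3 -> value=7 (bin 111); offset now 24 = byte 3 bit 0; 0 bits remain

Answer: 24 7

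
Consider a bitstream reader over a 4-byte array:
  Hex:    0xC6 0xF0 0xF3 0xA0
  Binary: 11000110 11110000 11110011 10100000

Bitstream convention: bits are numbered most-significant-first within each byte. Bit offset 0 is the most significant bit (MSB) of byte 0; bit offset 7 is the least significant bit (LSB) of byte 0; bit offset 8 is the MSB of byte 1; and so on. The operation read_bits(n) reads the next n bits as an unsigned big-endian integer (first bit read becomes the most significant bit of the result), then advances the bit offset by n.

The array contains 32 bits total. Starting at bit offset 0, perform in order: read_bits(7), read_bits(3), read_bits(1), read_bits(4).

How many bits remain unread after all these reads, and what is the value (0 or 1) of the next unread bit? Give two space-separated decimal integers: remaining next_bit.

Answer: 17 0

Derivation:
Read 1: bits[0:7] width=7 -> value=99 (bin 1100011); offset now 7 = byte 0 bit 7; 25 bits remain
Read 2: bits[7:10] width=3 -> value=3 (bin 011); offset now 10 = byte 1 bit 2; 22 bits remain
Read 3: bits[10:11] width=1 -> value=1 (bin 1); offset now 11 = byte 1 bit 3; 21 bits remain
Read 4: bits[11:15] width=4 -> value=8 (bin 1000); offset now 15 = byte 1 bit 7; 17 bits remain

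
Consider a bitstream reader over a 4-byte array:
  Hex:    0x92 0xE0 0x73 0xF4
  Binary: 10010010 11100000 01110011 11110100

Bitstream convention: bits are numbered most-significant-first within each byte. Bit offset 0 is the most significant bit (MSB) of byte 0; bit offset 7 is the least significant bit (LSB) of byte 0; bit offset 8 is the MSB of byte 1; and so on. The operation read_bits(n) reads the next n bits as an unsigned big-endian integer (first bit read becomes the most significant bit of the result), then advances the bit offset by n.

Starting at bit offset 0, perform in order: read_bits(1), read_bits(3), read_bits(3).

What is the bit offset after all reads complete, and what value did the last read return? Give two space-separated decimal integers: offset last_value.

Answer: 7 1

Derivation:
Read 1: bits[0:1] width=1 -> value=1 (bin 1); offset now 1 = byte 0 bit 1; 31 bits remain
Read 2: bits[1:4] width=3 -> value=1 (bin 001); offset now 4 = byte 0 bit 4; 28 bits remain
Read 3: bits[4:7] width=3 -> value=1 (bin 001); offset now 7 = byte 0 bit 7; 25 bits remain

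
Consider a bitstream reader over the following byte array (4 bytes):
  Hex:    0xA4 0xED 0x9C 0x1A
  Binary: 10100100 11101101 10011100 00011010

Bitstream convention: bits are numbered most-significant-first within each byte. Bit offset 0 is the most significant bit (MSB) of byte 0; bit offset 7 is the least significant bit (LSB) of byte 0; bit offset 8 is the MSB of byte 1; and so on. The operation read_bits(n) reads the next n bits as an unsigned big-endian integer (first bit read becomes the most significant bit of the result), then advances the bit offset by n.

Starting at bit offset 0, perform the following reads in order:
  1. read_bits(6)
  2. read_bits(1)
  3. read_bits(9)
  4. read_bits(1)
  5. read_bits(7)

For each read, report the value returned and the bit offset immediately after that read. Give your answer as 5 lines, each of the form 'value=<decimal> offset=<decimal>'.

Read 1: bits[0:6] width=6 -> value=41 (bin 101001); offset now 6 = byte 0 bit 6; 26 bits remain
Read 2: bits[6:7] width=1 -> value=0 (bin 0); offset now 7 = byte 0 bit 7; 25 bits remain
Read 3: bits[7:16] width=9 -> value=237 (bin 011101101); offset now 16 = byte 2 bit 0; 16 bits remain
Read 4: bits[16:17] width=1 -> value=1 (bin 1); offset now 17 = byte 2 bit 1; 15 bits remain
Read 5: bits[17:24] width=7 -> value=28 (bin 0011100); offset now 24 = byte 3 bit 0; 8 bits remain

Answer: value=41 offset=6
value=0 offset=7
value=237 offset=16
value=1 offset=17
value=28 offset=24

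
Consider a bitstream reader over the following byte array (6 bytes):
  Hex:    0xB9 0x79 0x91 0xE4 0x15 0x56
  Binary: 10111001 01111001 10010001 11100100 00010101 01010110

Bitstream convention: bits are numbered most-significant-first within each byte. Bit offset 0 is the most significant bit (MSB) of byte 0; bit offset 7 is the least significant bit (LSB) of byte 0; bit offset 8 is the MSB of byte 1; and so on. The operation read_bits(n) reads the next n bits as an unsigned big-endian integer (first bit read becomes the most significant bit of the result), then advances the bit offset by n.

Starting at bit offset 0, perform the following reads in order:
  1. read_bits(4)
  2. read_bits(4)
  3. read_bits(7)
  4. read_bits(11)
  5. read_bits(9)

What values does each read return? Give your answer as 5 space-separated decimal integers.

Answer: 11 9 60 1607 288

Derivation:
Read 1: bits[0:4] width=4 -> value=11 (bin 1011); offset now 4 = byte 0 bit 4; 44 bits remain
Read 2: bits[4:8] width=4 -> value=9 (bin 1001); offset now 8 = byte 1 bit 0; 40 bits remain
Read 3: bits[8:15] width=7 -> value=60 (bin 0111100); offset now 15 = byte 1 bit 7; 33 bits remain
Read 4: bits[15:26] width=11 -> value=1607 (bin 11001000111); offset now 26 = byte 3 bit 2; 22 bits remain
Read 5: bits[26:35] width=9 -> value=288 (bin 100100000); offset now 35 = byte 4 bit 3; 13 bits remain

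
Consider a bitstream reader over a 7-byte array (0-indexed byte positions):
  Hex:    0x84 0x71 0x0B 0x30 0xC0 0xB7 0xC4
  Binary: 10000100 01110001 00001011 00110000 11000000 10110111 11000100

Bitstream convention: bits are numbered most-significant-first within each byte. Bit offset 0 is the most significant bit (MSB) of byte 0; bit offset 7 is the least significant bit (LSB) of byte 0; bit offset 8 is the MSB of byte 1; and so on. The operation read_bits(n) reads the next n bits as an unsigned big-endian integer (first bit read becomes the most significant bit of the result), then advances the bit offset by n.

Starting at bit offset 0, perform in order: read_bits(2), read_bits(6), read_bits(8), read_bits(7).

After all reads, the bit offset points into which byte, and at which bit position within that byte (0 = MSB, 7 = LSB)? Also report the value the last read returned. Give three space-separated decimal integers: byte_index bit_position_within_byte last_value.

Read 1: bits[0:2] width=2 -> value=2 (bin 10); offset now 2 = byte 0 bit 2; 54 bits remain
Read 2: bits[2:8] width=6 -> value=4 (bin 000100); offset now 8 = byte 1 bit 0; 48 bits remain
Read 3: bits[8:16] width=8 -> value=113 (bin 01110001); offset now 16 = byte 2 bit 0; 40 bits remain
Read 4: bits[16:23] width=7 -> value=5 (bin 0000101); offset now 23 = byte 2 bit 7; 33 bits remain

Answer: 2 7 5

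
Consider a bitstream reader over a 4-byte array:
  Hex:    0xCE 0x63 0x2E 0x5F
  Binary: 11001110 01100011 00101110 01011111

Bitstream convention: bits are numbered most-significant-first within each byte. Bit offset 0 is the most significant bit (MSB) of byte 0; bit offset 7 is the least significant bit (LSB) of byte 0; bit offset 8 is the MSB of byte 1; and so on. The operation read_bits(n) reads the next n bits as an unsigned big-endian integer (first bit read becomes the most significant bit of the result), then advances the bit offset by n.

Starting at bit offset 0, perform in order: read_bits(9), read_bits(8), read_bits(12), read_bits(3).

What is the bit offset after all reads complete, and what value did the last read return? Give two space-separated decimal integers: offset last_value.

Answer: 32 7

Derivation:
Read 1: bits[0:9] width=9 -> value=412 (bin 110011100); offset now 9 = byte 1 bit 1; 23 bits remain
Read 2: bits[9:17] width=8 -> value=198 (bin 11000110); offset now 17 = byte 2 bit 1; 15 bits remain
Read 3: bits[17:29] width=12 -> value=1483 (bin 010111001011); offset now 29 = byte 3 bit 5; 3 bits remain
Read 4: bits[29:32] width=3 -> value=7 (bin 111); offset now 32 = byte 4 bit 0; 0 bits remain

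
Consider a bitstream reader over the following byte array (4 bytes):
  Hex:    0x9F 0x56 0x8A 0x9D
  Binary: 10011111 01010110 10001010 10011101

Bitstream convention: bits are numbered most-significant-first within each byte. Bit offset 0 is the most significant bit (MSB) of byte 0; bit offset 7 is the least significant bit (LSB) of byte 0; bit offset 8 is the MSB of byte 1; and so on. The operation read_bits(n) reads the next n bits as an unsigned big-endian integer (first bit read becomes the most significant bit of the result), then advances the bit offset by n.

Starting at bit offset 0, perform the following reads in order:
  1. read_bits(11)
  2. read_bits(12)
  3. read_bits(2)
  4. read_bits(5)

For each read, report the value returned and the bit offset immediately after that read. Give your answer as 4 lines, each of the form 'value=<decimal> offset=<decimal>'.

Read 1: bits[0:11] width=11 -> value=1274 (bin 10011111010); offset now 11 = byte 1 bit 3; 21 bits remain
Read 2: bits[11:23] width=12 -> value=2885 (bin 101101000101); offset now 23 = byte 2 bit 7; 9 bits remain
Read 3: bits[23:25] width=2 -> value=1 (bin 01); offset now 25 = byte 3 bit 1; 7 bits remain
Read 4: bits[25:30] width=5 -> value=7 (bin 00111); offset now 30 = byte 3 bit 6; 2 bits remain

Answer: value=1274 offset=11
value=2885 offset=23
value=1 offset=25
value=7 offset=30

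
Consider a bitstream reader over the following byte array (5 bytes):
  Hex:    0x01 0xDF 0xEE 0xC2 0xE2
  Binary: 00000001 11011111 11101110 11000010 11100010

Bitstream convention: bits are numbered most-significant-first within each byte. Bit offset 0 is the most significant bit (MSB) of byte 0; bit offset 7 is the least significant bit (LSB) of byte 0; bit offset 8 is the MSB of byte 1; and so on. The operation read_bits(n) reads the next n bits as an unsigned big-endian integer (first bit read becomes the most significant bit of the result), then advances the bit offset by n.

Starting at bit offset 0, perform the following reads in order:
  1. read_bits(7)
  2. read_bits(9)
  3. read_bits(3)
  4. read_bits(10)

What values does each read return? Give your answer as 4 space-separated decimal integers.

Read 1: bits[0:7] width=7 -> value=0 (bin 0000000); offset now 7 = byte 0 bit 7; 33 bits remain
Read 2: bits[7:16] width=9 -> value=479 (bin 111011111); offset now 16 = byte 2 bit 0; 24 bits remain
Read 3: bits[16:19] width=3 -> value=7 (bin 111); offset now 19 = byte 2 bit 3; 21 bits remain
Read 4: bits[19:29] width=10 -> value=472 (bin 0111011000); offset now 29 = byte 3 bit 5; 11 bits remain

Answer: 0 479 7 472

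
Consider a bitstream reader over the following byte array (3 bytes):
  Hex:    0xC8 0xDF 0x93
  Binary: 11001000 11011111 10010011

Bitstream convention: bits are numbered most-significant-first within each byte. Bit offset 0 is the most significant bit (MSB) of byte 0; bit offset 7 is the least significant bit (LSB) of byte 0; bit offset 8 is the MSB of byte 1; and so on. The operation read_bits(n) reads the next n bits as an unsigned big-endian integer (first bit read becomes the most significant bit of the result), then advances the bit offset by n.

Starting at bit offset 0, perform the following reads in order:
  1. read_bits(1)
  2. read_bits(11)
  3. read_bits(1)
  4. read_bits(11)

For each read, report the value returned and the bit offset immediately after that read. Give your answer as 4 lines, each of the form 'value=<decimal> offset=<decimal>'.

Answer: value=1 offset=1
value=1165 offset=12
value=1 offset=13
value=1939 offset=24

Derivation:
Read 1: bits[0:1] width=1 -> value=1 (bin 1); offset now 1 = byte 0 bit 1; 23 bits remain
Read 2: bits[1:12] width=11 -> value=1165 (bin 10010001101); offset now 12 = byte 1 bit 4; 12 bits remain
Read 3: bits[12:13] width=1 -> value=1 (bin 1); offset now 13 = byte 1 bit 5; 11 bits remain
Read 4: bits[13:24] width=11 -> value=1939 (bin 11110010011); offset now 24 = byte 3 bit 0; 0 bits remain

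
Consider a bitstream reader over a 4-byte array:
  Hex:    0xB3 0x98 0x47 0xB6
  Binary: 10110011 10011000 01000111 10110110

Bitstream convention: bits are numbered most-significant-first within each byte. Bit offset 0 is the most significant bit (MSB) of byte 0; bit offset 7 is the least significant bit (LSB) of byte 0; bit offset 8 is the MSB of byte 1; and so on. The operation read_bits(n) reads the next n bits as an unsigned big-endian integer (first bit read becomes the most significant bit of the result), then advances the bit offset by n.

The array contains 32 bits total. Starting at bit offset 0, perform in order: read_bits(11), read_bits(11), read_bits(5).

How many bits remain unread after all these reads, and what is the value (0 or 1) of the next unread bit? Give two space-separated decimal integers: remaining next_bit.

Read 1: bits[0:11] width=11 -> value=1436 (bin 10110011100); offset now 11 = byte 1 bit 3; 21 bits remain
Read 2: bits[11:22] width=11 -> value=1553 (bin 11000010001); offset now 22 = byte 2 bit 6; 10 bits remain
Read 3: bits[22:27] width=5 -> value=29 (bin 11101); offset now 27 = byte 3 bit 3; 5 bits remain

Answer: 5 1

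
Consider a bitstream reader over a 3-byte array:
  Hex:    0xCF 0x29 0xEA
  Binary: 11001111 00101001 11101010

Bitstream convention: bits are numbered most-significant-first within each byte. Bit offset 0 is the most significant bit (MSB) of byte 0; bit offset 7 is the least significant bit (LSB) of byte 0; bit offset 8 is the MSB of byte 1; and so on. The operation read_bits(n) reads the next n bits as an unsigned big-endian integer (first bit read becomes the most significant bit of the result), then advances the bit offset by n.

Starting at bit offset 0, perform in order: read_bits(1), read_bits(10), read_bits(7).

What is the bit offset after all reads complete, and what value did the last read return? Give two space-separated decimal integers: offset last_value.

Answer: 18 39

Derivation:
Read 1: bits[0:1] width=1 -> value=1 (bin 1); offset now 1 = byte 0 bit 1; 23 bits remain
Read 2: bits[1:11] width=10 -> value=633 (bin 1001111001); offset now 11 = byte 1 bit 3; 13 bits remain
Read 3: bits[11:18] width=7 -> value=39 (bin 0100111); offset now 18 = byte 2 bit 2; 6 bits remain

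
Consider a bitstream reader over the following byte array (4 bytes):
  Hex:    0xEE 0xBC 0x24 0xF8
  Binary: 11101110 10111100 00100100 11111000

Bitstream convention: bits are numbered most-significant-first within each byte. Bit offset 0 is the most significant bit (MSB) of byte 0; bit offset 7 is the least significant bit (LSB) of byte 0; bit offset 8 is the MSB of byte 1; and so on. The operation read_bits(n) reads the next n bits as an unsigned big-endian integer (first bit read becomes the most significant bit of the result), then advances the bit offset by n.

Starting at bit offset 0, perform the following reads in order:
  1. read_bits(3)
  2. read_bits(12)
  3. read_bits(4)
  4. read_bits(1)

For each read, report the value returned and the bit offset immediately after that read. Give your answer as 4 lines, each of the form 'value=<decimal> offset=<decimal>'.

Read 1: bits[0:3] width=3 -> value=7 (bin 111); offset now 3 = byte 0 bit 3; 29 bits remain
Read 2: bits[3:15] width=12 -> value=1886 (bin 011101011110); offset now 15 = byte 1 bit 7; 17 bits remain
Read 3: bits[15:19] width=4 -> value=1 (bin 0001); offset now 19 = byte 2 bit 3; 13 bits remain
Read 4: bits[19:20] width=1 -> value=0 (bin 0); offset now 20 = byte 2 bit 4; 12 bits remain

Answer: value=7 offset=3
value=1886 offset=15
value=1 offset=19
value=0 offset=20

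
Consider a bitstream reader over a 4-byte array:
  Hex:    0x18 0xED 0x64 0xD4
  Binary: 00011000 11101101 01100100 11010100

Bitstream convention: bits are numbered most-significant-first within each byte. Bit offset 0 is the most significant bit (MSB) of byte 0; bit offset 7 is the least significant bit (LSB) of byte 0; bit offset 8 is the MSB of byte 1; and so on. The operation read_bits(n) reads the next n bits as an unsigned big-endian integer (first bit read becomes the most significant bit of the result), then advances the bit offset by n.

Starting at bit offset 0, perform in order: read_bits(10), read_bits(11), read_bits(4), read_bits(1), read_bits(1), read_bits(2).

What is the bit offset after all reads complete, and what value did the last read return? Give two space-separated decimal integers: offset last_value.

Answer: 29 2

Derivation:
Read 1: bits[0:10] width=10 -> value=99 (bin 0001100011); offset now 10 = byte 1 bit 2; 22 bits remain
Read 2: bits[10:21] width=11 -> value=1452 (bin 10110101100); offset now 21 = byte 2 bit 5; 11 bits remain
Read 3: bits[21:25] width=4 -> value=9 (bin 1001); offset now 25 = byte 3 bit 1; 7 bits remain
Read 4: bits[25:26] width=1 -> value=1 (bin 1); offset now 26 = byte 3 bit 2; 6 bits remain
Read 5: bits[26:27] width=1 -> value=0 (bin 0); offset now 27 = byte 3 bit 3; 5 bits remain
Read 6: bits[27:29] width=2 -> value=2 (bin 10); offset now 29 = byte 3 bit 5; 3 bits remain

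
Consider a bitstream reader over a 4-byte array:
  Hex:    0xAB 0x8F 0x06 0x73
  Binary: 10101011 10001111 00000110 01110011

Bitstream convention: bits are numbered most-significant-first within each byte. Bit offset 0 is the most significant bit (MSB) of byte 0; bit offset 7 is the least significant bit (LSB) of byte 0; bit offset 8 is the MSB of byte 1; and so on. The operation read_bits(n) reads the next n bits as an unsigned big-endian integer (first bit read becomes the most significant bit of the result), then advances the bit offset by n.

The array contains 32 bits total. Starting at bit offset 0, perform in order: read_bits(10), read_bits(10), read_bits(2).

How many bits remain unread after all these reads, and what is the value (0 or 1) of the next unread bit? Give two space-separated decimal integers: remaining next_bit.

Read 1: bits[0:10] width=10 -> value=686 (bin 1010101110); offset now 10 = byte 1 bit 2; 22 bits remain
Read 2: bits[10:20] width=10 -> value=240 (bin 0011110000); offset now 20 = byte 2 bit 4; 12 bits remain
Read 3: bits[20:22] width=2 -> value=1 (bin 01); offset now 22 = byte 2 bit 6; 10 bits remain

Answer: 10 1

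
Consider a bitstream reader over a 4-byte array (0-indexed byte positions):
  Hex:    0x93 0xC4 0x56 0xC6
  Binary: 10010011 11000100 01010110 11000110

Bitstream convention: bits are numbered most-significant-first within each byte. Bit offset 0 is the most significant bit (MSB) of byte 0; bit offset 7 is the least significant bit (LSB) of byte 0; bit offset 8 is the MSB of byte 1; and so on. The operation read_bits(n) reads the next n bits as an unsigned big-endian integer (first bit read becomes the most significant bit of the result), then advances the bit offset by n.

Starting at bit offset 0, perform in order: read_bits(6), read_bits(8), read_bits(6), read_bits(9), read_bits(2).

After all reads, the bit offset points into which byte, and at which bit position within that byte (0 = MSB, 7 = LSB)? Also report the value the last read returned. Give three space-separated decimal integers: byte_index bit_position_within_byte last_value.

Answer: 3 7 3

Derivation:
Read 1: bits[0:6] width=6 -> value=36 (bin 100100); offset now 6 = byte 0 bit 6; 26 bits remain
Read 2: bits[6:14] width=8 -> value=241 (bin 11110001); offset now 14 = byte 1 bit 6; 18 bits remain
Read 3: bits[14:20] width=6 -> value=5 (bin 000101); offset now 20 = byte 2 bit 4; 12 bits remain
Read 4: bits[20:29] width=9 -> value=216 (bin 011011000); offset now 29 = byte 3 bit 5; 3 bits remain
Read 5: bits[29:31] width=2 -> value=3 (bin 11); offset now 31 = byte 3 bit 7; 1 bits remain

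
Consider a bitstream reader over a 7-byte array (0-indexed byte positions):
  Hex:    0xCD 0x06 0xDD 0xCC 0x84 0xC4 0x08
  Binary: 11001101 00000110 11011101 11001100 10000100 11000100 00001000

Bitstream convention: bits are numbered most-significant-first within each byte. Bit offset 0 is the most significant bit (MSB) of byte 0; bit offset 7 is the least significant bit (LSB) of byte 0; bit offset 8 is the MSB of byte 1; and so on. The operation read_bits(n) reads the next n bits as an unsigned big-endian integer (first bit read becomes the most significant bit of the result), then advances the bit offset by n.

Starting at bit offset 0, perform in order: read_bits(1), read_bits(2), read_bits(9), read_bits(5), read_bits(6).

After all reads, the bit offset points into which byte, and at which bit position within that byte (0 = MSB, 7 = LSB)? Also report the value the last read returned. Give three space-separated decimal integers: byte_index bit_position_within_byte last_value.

Read 1: bits[0:1] width=1 -> value=1 (bin 1); offset now 1 = byte 0 bit 1; 55 bits remain
Read 2: bits[1:3] width=2 -> value=2 (bin 10); offset now 3 = byte 0 bit 3; 53 bits remain
Read 3: bits[3:12] width=9 -> value=208 (bin 011010000); offset now 12 = byte 1 bit 4; 44 bits remain
Read 4: bits[12:17] width=5 -> value=13 (bin 01101); offset now 17 = byte 2 bit 1; 39 bits remain
Read 5: bits[17:23] width=6 -> value=46 (bin 101110); offset now 23 = byte 2 bit 7; 33 bits remain

Answer: 2 7 46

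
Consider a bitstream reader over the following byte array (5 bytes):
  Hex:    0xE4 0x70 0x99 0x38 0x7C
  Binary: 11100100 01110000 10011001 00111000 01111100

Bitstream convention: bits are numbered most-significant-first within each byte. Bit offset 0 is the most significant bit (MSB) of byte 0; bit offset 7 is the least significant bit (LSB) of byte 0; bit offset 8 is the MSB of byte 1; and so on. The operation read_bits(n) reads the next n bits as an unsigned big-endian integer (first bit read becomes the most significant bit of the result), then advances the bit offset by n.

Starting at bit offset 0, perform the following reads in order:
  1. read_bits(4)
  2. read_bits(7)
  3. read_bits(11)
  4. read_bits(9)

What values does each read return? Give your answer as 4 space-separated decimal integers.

Answer: 14 35 1062 156

Derivation:
Read 1: bits[0:4] width=4 -> value=14 (bin 1110); offset now 4 = byte 0 bit 4; 36 bits remain
Read 2: bits[4:11] width=7 -> value=35 (bin 0100011); offset now 11 = byte 1 bit 3; 29 bits remain
Read 3: bits[11:22] width=11 -> value=1062 (bin 10000100110); offset now 22 = byte 2 bit 6; 18 bits remain
Read 4: bits[22:31] width=9 -> value=156 (bin 010011100); offset now 31 = byte 3 bit 7; 9 bits remain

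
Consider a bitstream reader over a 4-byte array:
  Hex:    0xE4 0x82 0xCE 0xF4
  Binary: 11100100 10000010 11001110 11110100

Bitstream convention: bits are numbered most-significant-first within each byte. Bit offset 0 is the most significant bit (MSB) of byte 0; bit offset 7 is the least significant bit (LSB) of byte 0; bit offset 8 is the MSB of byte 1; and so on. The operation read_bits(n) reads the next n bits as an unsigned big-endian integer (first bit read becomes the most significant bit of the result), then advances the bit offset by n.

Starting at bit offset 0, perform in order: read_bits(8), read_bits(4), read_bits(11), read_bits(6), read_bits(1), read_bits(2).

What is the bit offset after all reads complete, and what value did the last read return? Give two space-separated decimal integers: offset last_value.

Read 1: bits[0:8] width=8 -> value=228 (bin 11100100); offset now 8 = byte 1 bit 0; 24 bits remain
Read 2: bits[8:12] width=4 -> value=8 (bin 1000); offset now 12 = byte 1 bit 4; 20 bits remain
Read 3: bits[12:23] width=11 -> value=359 (bin 00101100111); offset now 23 = byte 2 bit 7; 9 bits remain
Read 4: bits[23:29] width=6 -> value=30 (bin 011110); offset now 29 = byte 3 bit 5; 3 bits remain
Read 5: bits[29:30] width=1 -> value=1 (bin 1); offset now 30 = byte 3 bit 6; 2 bits remain
Read 6: bits[30:32] width=2 -> value=0 (bin 00); offset now 32 = byte 4 bit 0; 0 bits remain

Answer: 32 0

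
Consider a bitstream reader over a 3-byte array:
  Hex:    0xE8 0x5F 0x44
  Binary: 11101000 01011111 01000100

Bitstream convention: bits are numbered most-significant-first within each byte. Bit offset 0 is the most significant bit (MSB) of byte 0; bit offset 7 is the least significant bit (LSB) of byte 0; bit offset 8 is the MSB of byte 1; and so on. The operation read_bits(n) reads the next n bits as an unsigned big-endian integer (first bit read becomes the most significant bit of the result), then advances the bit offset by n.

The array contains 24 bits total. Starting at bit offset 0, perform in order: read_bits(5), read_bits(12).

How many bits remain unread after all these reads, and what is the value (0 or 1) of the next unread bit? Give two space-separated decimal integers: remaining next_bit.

Answer: 7 1

Derivation:
Read 1: bits[0:5] width=5 -> value=29 (bin 11101); offset now 5 = byte 0 bit 5; 19 bits remain
Read 2: bits[5:17] width=12 -> value=190 (bin 000010111110); offset now 17 = byte 2 bit 1; 7 bits remain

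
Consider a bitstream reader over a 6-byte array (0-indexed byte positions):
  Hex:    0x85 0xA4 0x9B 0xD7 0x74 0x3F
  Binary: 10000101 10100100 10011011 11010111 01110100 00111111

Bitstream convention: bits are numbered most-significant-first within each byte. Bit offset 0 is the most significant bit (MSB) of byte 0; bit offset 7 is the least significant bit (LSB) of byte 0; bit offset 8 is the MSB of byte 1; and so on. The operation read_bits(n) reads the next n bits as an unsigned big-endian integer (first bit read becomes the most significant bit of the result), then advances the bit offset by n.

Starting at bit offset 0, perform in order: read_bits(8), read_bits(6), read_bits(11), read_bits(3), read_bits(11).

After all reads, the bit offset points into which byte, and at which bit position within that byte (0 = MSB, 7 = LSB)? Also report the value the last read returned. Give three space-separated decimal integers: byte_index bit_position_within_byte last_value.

Read 1: bits[0:8] width=8 -> value=133 (bin 10000101); offset now 8 = byte 1 bit 0; 40 bits remain
Read 2: bits[8:14] width=6 -> value=41 (bin 101001); offset now 14 = byte 1 bit 6; 34 bits remain
Read 3: bits[14:25] width=11 -> value=311 (bin 00100110111); offset now 25 = byte 3 bit 1; 23 bits remain
Read 4: bits[25:28] width=3 -> value=5 (bin 101); offset now 28 = byte 3 bit 4; 20 bits remain
Read 5: bits[28:39] width=11 -> value=954 (bin 01110111010); offset now 39 = byte 4 bit 7; 9 bits remain

Answer: 4 7 954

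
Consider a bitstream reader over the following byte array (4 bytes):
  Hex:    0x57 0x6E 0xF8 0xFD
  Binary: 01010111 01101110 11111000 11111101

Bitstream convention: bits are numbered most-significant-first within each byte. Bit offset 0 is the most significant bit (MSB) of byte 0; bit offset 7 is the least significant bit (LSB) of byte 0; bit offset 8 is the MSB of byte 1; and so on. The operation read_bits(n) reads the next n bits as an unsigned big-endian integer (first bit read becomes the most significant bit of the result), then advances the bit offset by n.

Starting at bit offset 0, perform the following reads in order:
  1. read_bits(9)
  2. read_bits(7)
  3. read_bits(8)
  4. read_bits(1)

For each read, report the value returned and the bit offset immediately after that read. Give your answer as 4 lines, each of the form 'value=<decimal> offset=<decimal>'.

Answer: value=174 offset=9
value=110 offset=16
value=248 offset=24
value=1 offset=25

Derivation:
Read 1: bits[0:9] width=9 -> value=174 (bin 010101110); offset now 9 = byte 1 bit 1; 23 bits remain
Read 2: bits[9:16] width=7 -> value=110 (bin 1101110); offset now 16 = byte 2 bit 0; 16 bits remain
Read 3: bits[16:24] width=8 -> value=248 (bin 11111000); offset now 24 = byte 3 bit 0; 8 bits remain
Read 4: bits[24:25] width=1 -> value=1 (bin 1); offset now 25 = byte 3 bit 1; 7 bits remain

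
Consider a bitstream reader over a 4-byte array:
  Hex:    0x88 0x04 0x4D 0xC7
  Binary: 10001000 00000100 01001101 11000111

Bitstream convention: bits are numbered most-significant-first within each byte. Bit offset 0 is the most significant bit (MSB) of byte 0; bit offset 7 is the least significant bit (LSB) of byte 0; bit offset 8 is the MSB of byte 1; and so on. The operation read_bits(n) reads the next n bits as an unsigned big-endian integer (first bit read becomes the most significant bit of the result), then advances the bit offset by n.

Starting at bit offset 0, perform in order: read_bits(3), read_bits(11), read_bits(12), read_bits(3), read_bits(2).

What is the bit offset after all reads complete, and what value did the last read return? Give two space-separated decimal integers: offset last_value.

Answer: 31 3

Derivation:
Read 1: bits[0:3] width=3 -> value=4 (bin 100); offset now 3 = byte 0 bit 3; 29 bits remain
Read 2: bits[3:14] width=11 -> value=513 (bin 01000000001); offset now 14 = byte 1 bit 6; 18 bits remain
Read 3: bits[14:26] width=12 -> value=311 (bin 000100110111); offset now 26 = byte 3 bit 2; 6 bits remain
Read 4: bits[26:29] width=3 -> value=0 (bin 000); offset now 29 = byte 3 bit 5; 3 bits remain
Read 5: bits[29:31] width=2 -> value=3 (bin 11); offset now 31 = byte 3 bit 7; 1 bits remain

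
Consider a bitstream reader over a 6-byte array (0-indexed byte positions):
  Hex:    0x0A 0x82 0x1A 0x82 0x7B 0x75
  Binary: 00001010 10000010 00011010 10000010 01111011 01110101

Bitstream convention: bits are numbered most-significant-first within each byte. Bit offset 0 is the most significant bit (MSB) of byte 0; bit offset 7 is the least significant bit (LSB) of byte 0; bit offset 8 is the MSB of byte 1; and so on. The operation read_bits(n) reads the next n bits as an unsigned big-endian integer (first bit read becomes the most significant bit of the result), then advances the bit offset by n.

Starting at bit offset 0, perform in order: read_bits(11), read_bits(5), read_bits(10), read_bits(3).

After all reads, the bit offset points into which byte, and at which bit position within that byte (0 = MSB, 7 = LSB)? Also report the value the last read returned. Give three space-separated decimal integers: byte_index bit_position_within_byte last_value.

Read 1: bits[0:11] width=11 -> value=84 (bin 00001010100); offset now 11 = byte 1 bit 3; 37 bits remain
Read 2: bits[11:16] width=5 -> value=2 (bin 00010); offset now 16 = byte 2 bit 0; 32 bits remain
Read 3: bits[16:26] width=10 -> value=106 (bin 0001101010); offset now 26 = byte 3 bit 2; 22 bits remain
Read 4: bits[26:29] width=3 -> value=0 (bin 000); offset now 29 = byte 3 bit 5; 19 bits remain

Answer: 3 5 0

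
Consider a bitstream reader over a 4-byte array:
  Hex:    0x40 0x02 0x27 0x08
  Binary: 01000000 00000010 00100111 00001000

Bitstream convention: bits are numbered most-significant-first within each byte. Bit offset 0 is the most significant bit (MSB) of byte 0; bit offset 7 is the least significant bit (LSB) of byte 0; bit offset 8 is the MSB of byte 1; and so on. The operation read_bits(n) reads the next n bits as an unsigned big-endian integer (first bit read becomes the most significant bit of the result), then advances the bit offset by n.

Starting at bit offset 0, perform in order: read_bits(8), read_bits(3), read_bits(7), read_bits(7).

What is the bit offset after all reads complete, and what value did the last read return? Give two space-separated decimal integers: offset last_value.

Answer: 25 78

Derivation:
Read 1: bits[0:8] width=8 -> value=64 (bin 01000000); offset now 8 = byte 1 bit 0; 24 bits remain
Read 2: bits[8:11] width=3 -> value=0 (bin 000); offset now 11 = byte 1 bit 3; 21 bits remain
Read 3: bits[11:18] width=7 -> value=8 (bin 0001000); offset now 18 = byte 2 bit 2; 14 bits remain
Read 4: bits[18:25] width=7 -> value=78 (bin 1001110); offset now 25 = byte 3 bit 1; 7 bits remain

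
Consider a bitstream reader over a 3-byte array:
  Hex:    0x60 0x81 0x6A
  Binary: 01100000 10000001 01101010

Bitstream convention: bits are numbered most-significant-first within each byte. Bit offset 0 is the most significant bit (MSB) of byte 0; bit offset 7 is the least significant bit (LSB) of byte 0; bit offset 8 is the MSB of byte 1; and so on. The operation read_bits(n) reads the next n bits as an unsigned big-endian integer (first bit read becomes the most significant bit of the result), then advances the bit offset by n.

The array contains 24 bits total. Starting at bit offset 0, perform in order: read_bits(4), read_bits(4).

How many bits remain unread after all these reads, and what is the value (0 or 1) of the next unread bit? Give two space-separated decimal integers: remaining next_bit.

Read 1: bits[0:4] width=4 -> value=6 (bin 0110); offset now 4 = byte 0 bit 4; 20 bits remain
Read 2: bits[4:8] width=4 -> value=0 (bin 0000); offset now 8 = byte 1 bit 0; 16 bits remain

Answer: 16 1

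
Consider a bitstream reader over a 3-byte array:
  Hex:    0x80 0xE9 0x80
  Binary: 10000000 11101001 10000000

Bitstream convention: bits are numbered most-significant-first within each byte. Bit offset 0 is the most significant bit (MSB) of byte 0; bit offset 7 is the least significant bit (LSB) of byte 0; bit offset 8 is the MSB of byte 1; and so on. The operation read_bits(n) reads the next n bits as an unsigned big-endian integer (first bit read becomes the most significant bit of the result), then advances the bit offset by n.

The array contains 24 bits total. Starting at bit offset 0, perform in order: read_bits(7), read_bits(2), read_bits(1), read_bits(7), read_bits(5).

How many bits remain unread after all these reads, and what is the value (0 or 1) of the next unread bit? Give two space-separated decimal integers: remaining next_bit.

Read 1: bits[0:7] width=7 -> value=64 (bin 1000000); offset now 7 = byte 0 bit 7; 17 bits remain
Read 2: bits[7:9] width=2 -> value=1 (bin 01); offset now 9 = byte 1 bit 1; 15 bits remain
Read 3: bits[9:10] width=1 -> value=1 (bin 1); offset now 10 = byte 1 bit 2; 14 bits remain
Read 4: bits[10:17] width=7 -> value=83 (bin 1010011); offset now 17 = byte 2 bit 1; 7 bits remain
Read 5: bits[17:22] width=5 -> value=0 (bin 00000); offset now 22 = byte 2 bit 6; 2 bits remain

Answer: 2 0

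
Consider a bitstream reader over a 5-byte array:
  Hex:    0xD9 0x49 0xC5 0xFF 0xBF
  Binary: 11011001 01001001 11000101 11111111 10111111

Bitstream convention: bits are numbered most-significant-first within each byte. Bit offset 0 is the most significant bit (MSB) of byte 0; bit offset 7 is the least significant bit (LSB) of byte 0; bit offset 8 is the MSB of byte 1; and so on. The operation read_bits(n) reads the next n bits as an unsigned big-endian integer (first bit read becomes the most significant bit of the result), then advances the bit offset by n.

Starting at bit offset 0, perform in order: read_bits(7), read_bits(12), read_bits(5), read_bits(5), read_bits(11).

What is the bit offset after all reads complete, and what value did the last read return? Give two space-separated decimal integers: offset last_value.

Answer: 40 1983

Derivation:
Read 1: bits[0:7] width=7 -> value=108 (bin 1101100); offset now 7 = byte 0 bit 7; 33 bits remain
Read 2: bits[7:19] width=12 -> value=2638 (bin 101001001110); offset now 19 = byte 2 bit 3; 21 bits remain
Read 3: bits[19:24] width=5 -> value=5 (bin 00101); offset now 24 = byte 3 bit 0; 16 bits remain
Read 4: bits[24:29] width=5 -> value=31 (bin 11111); offset now 29 = byte 3 bit 5; 11 bits remain
Read 5: bits[29:40] width=11 -> value=1983 (bin 11110111111); offset now 40 = byte 5 bit 0; 0 bits remain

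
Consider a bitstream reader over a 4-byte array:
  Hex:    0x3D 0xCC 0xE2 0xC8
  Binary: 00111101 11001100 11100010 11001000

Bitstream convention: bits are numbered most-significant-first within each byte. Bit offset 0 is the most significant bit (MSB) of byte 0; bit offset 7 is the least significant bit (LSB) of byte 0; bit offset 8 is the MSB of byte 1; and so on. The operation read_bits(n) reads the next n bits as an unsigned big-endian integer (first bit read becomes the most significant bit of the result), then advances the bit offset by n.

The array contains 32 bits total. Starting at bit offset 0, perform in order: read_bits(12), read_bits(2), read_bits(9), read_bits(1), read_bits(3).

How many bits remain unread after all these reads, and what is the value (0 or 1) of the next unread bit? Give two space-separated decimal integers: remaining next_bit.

Answer: 5 0

Derivation:
Read 1: bits[0:12] width=12 -> value=988 (bin 001111011100); offset now 12 = byte 1 bit 4; 20 bits remain
Read 2: bits[12:14] width=2 -> value=3 (bin 11); offset now 14 = byte 1 bit 6; 18 bits remain
Read 3: bits[14:23] width=9 -> value=113 (bin 001110001); offset now 23 = byte 2 bit 7; 9 bits remain
Read 4: bits[23:24] width=1 -> value=0 (bin 0); offset now 24 = byte 3 bit 0; 8 bits remain
Read 5: bits[24:27] width=3 -> value=6 (bin 110); offset now 27 = byte 3 bit 3; 5 bits remain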